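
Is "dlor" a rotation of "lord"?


Word: "lord", Candidate: "dlor"
Method: check if candidate is substring of word+word
"lordlord" contains "dlor"? Yes
Is rotation = Yes


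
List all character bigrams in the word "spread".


Word: "spread" (length 6)
Number of bigrams = 6 - 2 + 1 = 5
  Position 0: "sp"
  Position 1: "pr"
  Position 2: "re"
  Position 3: "ea"
  Position 4: "ad"
Bigrams = "sp", "pr", "re", "ea", "ad"


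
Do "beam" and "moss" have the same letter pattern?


Pattern of "beam": [0, 1, 2, 3]
Pattern of "moss": [0, 1, 2, 2]
Patterns do not match
Same pattern = No


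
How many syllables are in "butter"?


Word: "butter"
Syllable breakdown: but / ter
Counting: 2 parts
= 2 syllables


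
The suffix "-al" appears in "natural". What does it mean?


Suffix: -al
Example: natural (nature + -al, with a spelling change)
Meaning = relating to


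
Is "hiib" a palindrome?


Word: "hiib"
Reversed: "biih"
Forward == Backward? hiib != biih
Palindrome = No


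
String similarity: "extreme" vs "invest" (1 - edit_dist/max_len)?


Word 1: "extreme" (length 7)
Word 2: "invest" (length 6)
One optimal edit sequence:
  1. delete 'e'  (+1)
  2. substitute 'x' -> 'i'  (+1)
  3. substitute 't' -> 'n'  (+1)
  4. substitute 'r' -> 'v'  (+1)
  5. keep 'e'
  6. substitute 'm' -> 's'  (+1)
  7. substitute 'e' -> 't'  (+1)
Edit distance = 6
Max length = max(7, 6) = 7
Similarity = 1 - 6/7
= 0.1429


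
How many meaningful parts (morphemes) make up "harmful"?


Word: "harmful"
Morphemes: harm | -ful
Each morpheme carries meaning
= 2 morphemes


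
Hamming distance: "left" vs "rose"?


Comparing character by character (same length = 4):
  Pos 0: 'l' vs 'r' !=
  Pos 1: 'e' vs 'o' !=
  Pos 2: 'f' vs 's' !=
  Pos 3: 't' vs 'e' !=
Hamming distance = 4


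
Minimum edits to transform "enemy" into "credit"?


Word 1: "enemy" (length 5)
Word 2: "credit" (length 6)
One optimal edit sequence (insert/delete/substitute each cost 1):
  1. substitute 'e' -> 'c'  (+1)
  2. substitute 'n' -> 'r'  (+1)
  3. keep 'e'
  4. insert 'd'  (+1)
  5. substitute 'm' -> 'i'  (+1)
  6. substitute 'y' -> 't'  (+1)
Total edit operations: 5
Edit distance = 5


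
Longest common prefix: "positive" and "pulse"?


Word 1: "positive"
Word 2: "pulse"
Comparing from start:
  Pos 0: 'p' == 'p'
  Pos 1: 'o' != 'u' (stop)
LCP = "p" (length 1)


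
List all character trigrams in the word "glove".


Word: "glove" (length 5)
Number of trigrams = 5 - 3 + 1 = 3
  Position 0: "glo"
  Position 1: "lov"
  Position 2: "ove"
Trigrams = "glo", "lov", "ove"


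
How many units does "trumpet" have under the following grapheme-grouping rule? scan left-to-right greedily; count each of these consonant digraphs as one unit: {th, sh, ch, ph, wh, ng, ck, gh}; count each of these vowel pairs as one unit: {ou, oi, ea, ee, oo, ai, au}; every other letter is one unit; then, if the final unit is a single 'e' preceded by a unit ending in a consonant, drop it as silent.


Word: "trumpet" (7 letters)
Left-to-right scan:
  [1] 't' (letter)
  [2] 'r' (letter)
  [3] 'u' (letter)
  [4] 'm' (letter)
  [5] 'p' (letter)
  [6] 'e' (letter)
  [7] 't' (letter)
Units from scan: 7
Sound units = 7 units


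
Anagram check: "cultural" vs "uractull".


Word 1: "cultural" → sorted: acllrtuu
Word 2: "uractull" → sorted: acllrtuu
Same letters? acllrtuu == acllrtuu
Anagram = Yes


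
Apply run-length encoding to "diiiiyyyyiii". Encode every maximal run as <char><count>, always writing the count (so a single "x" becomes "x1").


String: "diiiiyyyyiii"
Scanning for consecutive runs:
  'd' x 1
  'i' x 4
  'y' x 4
  'i' x 3
RLE = "d1i4y4i3"


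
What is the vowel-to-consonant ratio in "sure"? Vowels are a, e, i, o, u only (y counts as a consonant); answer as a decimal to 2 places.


Word: "sure"
Vowels (a,e,i,o,u): 2
Consonants: 2
Ratio = 2/2
= 1.00


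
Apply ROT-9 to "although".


Word: "although"
Shift: 9
Each letter → (letter + shift) mod 26:
  'a' (0) + 9 = 9 → 'j'
  'l' (11) + 9 = 20 → 'u'
  't' (19) + 9 = 2 → 'c'
  'h' (7) + 9 = 16 → 'q'
  'o' (14) + 9 = 23 → 'x'
  'u' (20) + 9 = 3 → 'd'
  'g' (6) + 9 = 15 → 'p'
  'h' (7) + 9 = 16 → 'q'
Result = "jucqxdpq"


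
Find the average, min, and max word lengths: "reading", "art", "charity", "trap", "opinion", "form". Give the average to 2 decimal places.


Lengths: "reading"=7, "art"=3, "charity"=7, "trap"=4, "opinion"=7, "form"=4
Sum = 32, Count = 6
Average = 32/6 = 5.33
= avg=5.33, min=3, max=7


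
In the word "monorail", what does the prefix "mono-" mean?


Prefix: mono-
As in: monorail -> mono- + rail
Meaning = one


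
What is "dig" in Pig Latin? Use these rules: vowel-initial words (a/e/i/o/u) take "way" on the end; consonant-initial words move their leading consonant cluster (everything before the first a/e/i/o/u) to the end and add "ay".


Word: "dig"
Starts with consonant(s) → move to end, add 'ay'
Consonant cluster: "d"
Pig Latin = "igday"


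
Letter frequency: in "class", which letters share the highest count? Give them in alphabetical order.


Word: "class"
Letter counts:
  'a': 1
  'c': 1
  'l': 1
  's': 2
Maximum count = 2
Most frequent = 's' (2 times each)


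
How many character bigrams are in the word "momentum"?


Word: "momentum" (length 8)
Number of 2-grams = length - 2 + 1 = 8 - 2 + 1
= 7


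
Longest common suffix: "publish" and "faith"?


Word 1: "publish"
Word 2: "faith"
Comparing from end:
  Pos -1: 'h' == 'h'
  Pos -2: 's' != 't' (stop)
LCS = "h" (length 1)


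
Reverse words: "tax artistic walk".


Original: "tax artistic walk"
Words (1..n): tax | artistic | walk
Reversed (n..1): walk | artistic | tax
Result = "walk artistic tax"


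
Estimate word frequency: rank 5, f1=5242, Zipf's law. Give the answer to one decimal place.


Zipf's law: f(r) = f(1) / r
f(1) = 5242
f(5) = 5242 / 5
= 1048.4 occurrences


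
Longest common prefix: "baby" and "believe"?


Word 1: "baby"
Word 2: "believe"
Comparing from start:
  Pos 0: 'b' == 'b'
  Pos 1: 'a' != 'e' (stop)
LCP = "b" (length 1)


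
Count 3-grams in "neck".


Word: "neck" (length 4)
Number of 3-grams = length - 3 + 1 = 4 - 3 + 1
= 2


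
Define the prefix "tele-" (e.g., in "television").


Prefix: tele-
Example: television = tele- + vision
Meaning = distant


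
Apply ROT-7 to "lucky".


Word: "lucky"
Shift: 7
Each letter → (letter + shift) mod 26:
  'l' (11) + 7 = 18 → 's'
  'u' (20) + 7 = 1 → 'b'
  'c' (2) + 7 = 9 → 'j'
  'k' (10) + 7 = 17 → 'r'
  'y' (24) + 7 = 5 → 'f'
Result = "sbjrf"


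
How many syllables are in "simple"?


Word: "simple"
Syllable breakdown: sim / ple
Counting: 2 parts
= 2 syllables


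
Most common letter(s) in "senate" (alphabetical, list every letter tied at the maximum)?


Word: "senate"
Letter counts:
  'a': 1
  'e': 2
  'n': 1
  's': 1
  't': 1
Maximum count = 2
Most frequent = 'e' (2 times each)


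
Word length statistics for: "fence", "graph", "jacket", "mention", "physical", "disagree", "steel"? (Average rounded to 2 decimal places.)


Lengths: "fence"=5, "graph"=5, "jacket"=6, "mention"=7, "physical"=8, "disagree"=8, "steel"=5
Sum = 44, Count = 7
Average = 44/7 = 6.29
= avg=6.29, min=5, max=8


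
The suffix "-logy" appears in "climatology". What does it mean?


Suffix: -logy
As in: climatology -> climate + -logy, with a spelling change
Meaning = study of


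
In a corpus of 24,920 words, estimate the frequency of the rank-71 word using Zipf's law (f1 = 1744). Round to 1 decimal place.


Zipf's law: f(r) = f(1) / r
f(1) = 1744
f(71) = 1744 / 71
= 24.6 occurrences


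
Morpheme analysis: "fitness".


Word: "fitness"
Morphemes: fit + -ness
Each morpheme carries meaning
= 2 morphemes


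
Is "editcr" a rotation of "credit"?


Word: "credit", Candidate: "editcr"
Method: check if candidate is substring of word+word
"creditcredit" contains "editcr"? Yes
Is rotation = Yes


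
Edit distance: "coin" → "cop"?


Word 1: "coin" (length 4)
Word 2: "cop" (length 3)
One optimal edit sequence (insert/delete/substitute each cost 1):
  1. keep 'c'
  2. keep 'o'
  3. delete 'i'  (+1)
  4. substitute 'n' -> 'p'  (+1)
Total edit operations: 2
Edit distance = 2


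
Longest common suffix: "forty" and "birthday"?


Word 1: "forty"
Word 2: "birthday"
Comparing from end:
  Pos -1: 'y' == 'y'
  Pos -2: 't' != 'a' (stop)
LCS = "y" (length 1)


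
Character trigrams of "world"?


Word: "world" (length 5)
Number of trigrams = 5 - 3 + 1 = 3
  Position 0: "wor"
  Position 1: "orl"
  Position 2: "rld"
Trigrams = "wor", "orl", "rld"


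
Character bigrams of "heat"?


Word: "heat" (length 4)
Number of bigrams = 4 - 2 + 1 = 3
  Position 0: "he"
  Position 1: "ea"
  Position 2: "at"
Bigrams = "he", "ea", "at"


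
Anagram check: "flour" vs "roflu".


Word 1: "flour" → sorted: floru
Word 2: "roflu" → sorted: floru
Same letters? floru == floru
Anagram = Yes


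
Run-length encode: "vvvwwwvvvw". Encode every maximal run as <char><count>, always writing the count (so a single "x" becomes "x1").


String: "vvvwwwvvvw"
Scanning for consecutive runs:
  'v' x 3
  'w' x 3
  'v' x 3
  'w' x 1
RLE = "v3w3v3w1"


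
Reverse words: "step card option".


Original: "step card option"
Words (1..n): step | card | option
Reversed (n..1): option | card | step
Result = "option card step"


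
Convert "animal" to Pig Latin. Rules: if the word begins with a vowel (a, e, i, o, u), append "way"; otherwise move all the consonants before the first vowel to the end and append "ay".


Word: "animal"
Starts with vowel → add 'way'
Pig Latin = "animalway"


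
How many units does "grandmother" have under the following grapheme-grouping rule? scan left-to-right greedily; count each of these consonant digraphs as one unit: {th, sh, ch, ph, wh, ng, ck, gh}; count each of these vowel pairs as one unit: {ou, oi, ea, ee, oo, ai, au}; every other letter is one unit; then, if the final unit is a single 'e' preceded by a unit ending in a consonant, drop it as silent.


Word: "grandmother" (11 letters)
Left-to-right scan:
  [1] 'g' (letter)
  [2] 'r' (letter)
  [3] 'a' (letter)
  [4] 'n' (letter)
  [5] 'd' (letter)
  [6] 'm' (letter)
  [7] 'o' (letter)
  [8] 'th' (digraph)
  [9] 'e' (letter)
  [10] 'r' (letter)
Units from scan: 10
Sound units = 10 units


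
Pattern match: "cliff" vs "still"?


Pattern of "cliff": [0, 1, 2, 3, 3]
Pattern of "still": [0, 1, 2, 3, 3]
Patterns match
Same pattern = Yes


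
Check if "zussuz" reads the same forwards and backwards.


Word: "zussuz"
Reversed: "zussuz"
Forward == Backward? zussuz == zussuz
Palindrome = Yes


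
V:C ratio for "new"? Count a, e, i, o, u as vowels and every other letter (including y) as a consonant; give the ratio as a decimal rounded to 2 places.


Word: "new"
Vowels (a,e,i,o,u): 1
Consonants: 2
Ratio = 1/2
= 0.50


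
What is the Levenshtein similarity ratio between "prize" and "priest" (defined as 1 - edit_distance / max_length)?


Word 1: "prize" (length 5)
Word 2: "priest" (length 6)
One optimal edit sequence:
  1. keep 'p'
  2. keep 'r'
  3. keep 'i'
  4. insert 'e'  (+1)
  5. substitute 'z' -> 's'  (+1)
  6. substitute 'e' -> 't'  (+1)
Edit distance = 3
Max length = max(5, 6) = 6
Similarity = 1 - 3/6
= 0.5000


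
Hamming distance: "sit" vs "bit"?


Comparing character by character (same length = 3):
  Pos 0: 's' vs 'b' !=
  Pos 1: 'i' vs 'i' =
  Pos 2: 't' vs 't' =
Hamming distance = 1


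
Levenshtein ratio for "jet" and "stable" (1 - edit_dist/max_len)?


Word 1: "jet" (length 3)
Word 2: "stable" (length 6)
One optimal edit sequence:
  1. insert 's'  (+1)
  2. insert 't'  (+1)
  3. insert 'a'  (+1)
  4. substitute 'j' -> 'b'  (+1)
  5. substitute 'e' -> 'l'  (+1)
  6. substitute 't' -> 'e'  (+1)
Edit distance = 6
Max length = max(3, 6) = 6
Similarity = 1 - 6/6
= 0.0000


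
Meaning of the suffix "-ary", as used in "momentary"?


Suffix: -ary
Example: momentary = moment + -ary
Meaning = relating to


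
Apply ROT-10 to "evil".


Word: "evil"
Shift: 10
Each letter → (letter + shift) mod 26:
  'e' (4) + 10 = 14 → 'o'
  'v' (21) + 10 = 5 → 'f'
  'i' (8) + 10 = 18 → 's'
  'l' (11) + 10 = 21 → 'v'
Result = "ofsv"


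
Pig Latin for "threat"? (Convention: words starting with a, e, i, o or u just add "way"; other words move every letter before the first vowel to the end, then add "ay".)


Word: "threat"
Starts with consonant(s) → move to end, add 'ay'
Consonant cluster: "thr"
Pig Latin = "eatthray"


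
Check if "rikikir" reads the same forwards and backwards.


Word: "rikikir"
Reversed: "rikikir"
Forward == Backward? rikikir == rikikir
Palindrome = Yes


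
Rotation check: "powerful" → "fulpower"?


Word: "powerful", Candidate: "fulpower"
Method: check if candidate is substring of word+word
"powerfulpowerful" contains "fulpower"? Yes
Is rotation = Yes


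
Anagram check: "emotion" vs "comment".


Word 1: "emotion" → sorted: eimnoot
Word 2: "comment" → sorted: cemmnot
Same letters? eimnoot != cemmnot
Anagram = No


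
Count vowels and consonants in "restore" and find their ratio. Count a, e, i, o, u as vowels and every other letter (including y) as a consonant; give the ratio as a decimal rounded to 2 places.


Word: "restore"
Vowels (a,e,i,o,u): 3
Consonants: 4
Ratio = 3/4
= 0.75


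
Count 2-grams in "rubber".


Word: "rubber" (length 6)
Number of 2-grams = length - 2 + 1 = 6 - 2 + 1
= 5


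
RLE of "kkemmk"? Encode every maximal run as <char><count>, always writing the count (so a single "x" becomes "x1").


String: "kkemmk"
Scanning for consecutive runs:
  'k' x 2
  'e' x 1
  'm' x 2
  'k' x 1
RLE = "k2e1m2k1"


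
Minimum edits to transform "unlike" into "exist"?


Word 1: "unlike" (length 6)
Word 2: "exist" (length 5)
One optimal edit sequence (insert/delete/substitute each cost 1):
  1. delete 'u'  (+1)
  2. substitute 'n' -> 'e'  (+1)
  3. substitute 'l' -> 'x'  (+1)
  4. keep 'i'
  5. substitute 'k' -> 's'  (+1)
  6. substitute 'e' -> 't'  (+1)
Total edit operations: 5
Edit distance = 5


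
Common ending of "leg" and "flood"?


Word 1: "leg"
Word 2: "flood"
Comparing from end:
  Pos -1: 'g' != 'd' (stop)
LCS = "" (length 0)


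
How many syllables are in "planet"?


Word: "planet"
Syllable breakdown: plan | et
Counting: 2 parts
= 2 syllables


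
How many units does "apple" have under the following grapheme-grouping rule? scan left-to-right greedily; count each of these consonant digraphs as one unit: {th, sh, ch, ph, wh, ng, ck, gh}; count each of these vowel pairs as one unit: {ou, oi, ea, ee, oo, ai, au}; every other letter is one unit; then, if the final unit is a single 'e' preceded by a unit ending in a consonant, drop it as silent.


Word: "apple" (5 letters)
Left-to-right scan:
  1. 'a' (letter)
  2. 'p' (letter)
  3. 'p' (letter)
  4. 'l' (letter)
  5. 'e' (letter)
Units from scan: 5
Final unit is 'e' after a consonant -> drop as silent (-1)
Sound units = 4 units


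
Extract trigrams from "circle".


Word: "circle" (length 6)
Number of trigrams = 6 - 3 + 1 = 4
  Position 0: "cir"
  Position 1: "irc"
  Position 2: "rcl"
  Position 3: "cle"
Trigrams = "cir", "irc", "rcl", "cle"


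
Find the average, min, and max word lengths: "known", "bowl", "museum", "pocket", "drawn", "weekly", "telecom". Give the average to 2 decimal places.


Lengths: "known"=5, "bowl"=4, "museum"=6, "pocket"=6, "drawn"=5, "weekly"=6, "telecom"=7
Sum = 39, Count = 7
Average = 39/7 = 5.57
= avg=5.57, min=4, max=7


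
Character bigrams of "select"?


Word: "select" (length 6)
Number of bigrams = 6 - 2 + 1 = 5
  Position 0: "se"
  Position 1: "el"
  Position 2: "le"
  Position 3: "ec"
  Position 4: "ct"
Bigrams = "se", "el", "le", "ec", "ct"


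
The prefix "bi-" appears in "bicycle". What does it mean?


Prefix: bi-
Example: bicycle (bi- + cycle)
Meaning = two


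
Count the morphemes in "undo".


Word: "undo"
Morphemes: un- | do
Each morpheme carries meaning
= 2 morphemes


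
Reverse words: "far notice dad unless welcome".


Original: "far notice dad unless welcome"
Words (1..n): far | notice | dad | unless | welcome
Reversed (n..1): welcome | unless | dad | notice | far
Result = "welcome unless dad notice far"


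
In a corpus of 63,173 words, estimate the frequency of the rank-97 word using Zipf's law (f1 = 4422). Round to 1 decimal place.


Zipf's law: f(r) = f(1) / r
f(1) = 4422
f(97) = 4422 / 97
= 45.6 occurrences


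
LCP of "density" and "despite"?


Word 1: "density"
Word 2: "despite"
Comparing from start:
  Pos 0: 'd' == 'd'
  Pos 1: 'e' == 'e'
  Pos 2: 'n' != 's' (stop)
LCP = "de" (length 2)


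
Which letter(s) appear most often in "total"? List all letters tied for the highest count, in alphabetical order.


Word: "total"
Letter counts:
  'a': 1
  'l': 1
  'o': 1
  't': 2
Maximum count = 2
Most frequent = 't' (2 times each)


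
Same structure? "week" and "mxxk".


Pattern of "week": [0, 1, 1, 2]
Pattern of "mxxk": [0, 1, 1, 2]
Patterns match
Same pattern = Yes


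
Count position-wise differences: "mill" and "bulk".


Comparing character by character (same length = 4):
  Pos 0: 'm' vs 'b' !=
  Pos 1: 'i' vs 'u' !=
  Pos 2: 'l' vs 'l' =
  Pos 3: 'l' vs 'k' !=
Hamming distance = 3


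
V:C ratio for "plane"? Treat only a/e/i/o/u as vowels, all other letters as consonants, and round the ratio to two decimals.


Word: "plane"
Vowels (a,e,i,o,u): 2
Consonants: 3
Ratio = 2/3
= 0.67


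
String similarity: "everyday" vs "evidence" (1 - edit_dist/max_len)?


Word 1: "everyday" (length 8)
Word 2: "evidence" (length 8)
One optimal edit sequence:
  1. keep 'e'
  2. keep 'v'
  3. substitute 'e' -> 'i'  (+1)
  4. substitute 'r' -> 'd'  (+1)
  5. substitute 'y' -> 'e'  (+1)
  6. substitute 'd' -> 'n'  (+1)
  7. substitute 'a' -> 'c'  (+1)
  8. substitute 'y' -> 'e'  (+1)
Edit distance = 6
Max length = max(8, 8) = 8
Similarity = 1 - 6/8
= 0.2500


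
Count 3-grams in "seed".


Word: "seed" (length 4)
Number of 3-grams = length - 3 + 1 = 4 - 3 + 1
= 2


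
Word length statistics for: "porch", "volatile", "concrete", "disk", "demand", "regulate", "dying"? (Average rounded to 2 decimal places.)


Lengths: "porch"=5, "volatile"=8, "concrete"=8, "disk"=4, "demand"=6, "regulate"=8, "dying"=5
Sum = 44, Count = 7
Average = 44/7 = 6.29
= avg=6.29, min=4, max=8


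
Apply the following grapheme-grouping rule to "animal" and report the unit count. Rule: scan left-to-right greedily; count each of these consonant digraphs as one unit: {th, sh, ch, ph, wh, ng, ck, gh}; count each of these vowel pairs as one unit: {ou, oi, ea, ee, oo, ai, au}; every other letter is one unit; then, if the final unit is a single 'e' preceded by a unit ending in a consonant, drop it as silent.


Word: "animal" (6 letters)
Left-to-right scan:
  (1) 'a' (letter)
  (2) 'n' (letter)
  (3) 'i' (letter)
  (4) 'm' (letter)
  (5) 'a' (letter)
  (6) 'l' (letter)
Units from scan: 6
Sound units = 6 units


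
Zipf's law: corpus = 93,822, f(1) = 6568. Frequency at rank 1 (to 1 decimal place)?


Zipf's law: f(r) = f(1) / r
f(1) = 6568
f(1) = 6568 / 1
= 6568.0 occurrences


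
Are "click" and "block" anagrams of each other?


Word 1: "click" → sorted: ccikl
Word 2: "block" → sorted: bcklo
Same letters? ccikl != bcklo
Anagram = No


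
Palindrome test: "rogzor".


Word: "rogzor"
Reversed: "rozgor"
Forward == Backward? rogzor != rozgor
Palindrome = No


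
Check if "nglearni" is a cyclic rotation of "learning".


Word: "learning", Candidate: "nglearni"
Method: check if candidate is substring of word+word
"learninglearning" contains "nglearni"? Yes
Is rotation = Yes


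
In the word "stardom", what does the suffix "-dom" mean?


Suffix: -dom
As in: stardom -> star + -dom
Meaning = state / realm


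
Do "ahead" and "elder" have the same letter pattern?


Pattern of "ahead": [0, 1, 2, 0, 3]
Pattern of "elder": [0, 1, 2, 0, 3]
Patterns match
Same pattern = Yes


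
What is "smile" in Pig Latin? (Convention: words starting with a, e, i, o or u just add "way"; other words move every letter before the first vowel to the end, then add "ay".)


Word: "smile"
Starts with consonant(s) → move to end, add 'ay'
Consonant cluster: "sm"
Pig Latin = "ilesmay"


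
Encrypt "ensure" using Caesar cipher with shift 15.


Word: "ensure"
Shift: 15
Each letter → (letter + shift) mod 26:
  'e' (4) + 15 = 19 → 't'
  'n' (13) + 15 = 2 → 'c'
  's' (18) + 15 = 7 → 'h'
  'u' (20) + 15 = 9 → 'j'
  'r' (17) + 15 = 6 → 'g'
  'e' (4) + 15 = 19 → 't'
Result = "tchjgt"


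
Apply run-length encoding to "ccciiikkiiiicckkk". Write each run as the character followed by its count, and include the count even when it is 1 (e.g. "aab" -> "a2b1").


String: "ccciiikkiiiicckkk"
Scanning for consecutive runs:
  'c' x 3
  'i' x 3
  'k' x 2
  'i' x 4
  'c' x 2
  'k' x 3
RLE = "c3i3k2i4c2k3"


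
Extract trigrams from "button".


Word: "button" (length 6)
Number of trigrams = 6 - 3 + 1 = 4
  Position 0: "but"
  Position 1: "utt"
  Position 2: "tto"
  Position 3: "ton"
Trigrams = "but", "utt", "tto", "ton"


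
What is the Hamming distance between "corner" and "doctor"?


Comparing character by character (same length = 6):
  Pos 0: 'c' vs 'd' !=
  Pos 1: 'o' vs 'o' =
  Pos 2: 'r' vs 'c' !=
  Pos 3: 'n' vs 't' !=
  Pos 4: 'e' vs 'o' !=
  Pos 5: 'r' vs 'r' =
Hamming distance = 4


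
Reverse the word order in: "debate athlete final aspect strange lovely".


Original: "debate athlete final aspect strange lovely"
Words (1..n): debate | athlete | final | aspect | strange | lovely
Reversed (n..1): lovely | strange | aspect | final | athlete | debate
Result = "lovely strange aspect final athlete debate"


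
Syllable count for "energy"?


Word: "energy"
Syllable breakdown: en | er | gy
Counting: 3 parts
= 3 syllables


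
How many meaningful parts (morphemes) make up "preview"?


Word: "preview"
Morphemes: pre- + view
Each morpheme carries meaning
= 2 morphemes


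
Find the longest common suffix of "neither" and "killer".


Word 1: "neither"
Word 2: "killer"
Comparing from end:
  Pos -1: 'r' == 'r'
  Pos -2: 'e' == 'e'
  Pos -3: 'h' != 'l' (stop)
LCS = "er" (length 2)


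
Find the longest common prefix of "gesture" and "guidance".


Word 1: "gesture"
Word 2: "guidance"
Comparing from start:
  Pos 0: 'g' == 'g'
  Pos 1: 'e' != 'u' (stop)
LCP = "g" (length 1)


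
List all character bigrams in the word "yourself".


Word: "yourself" (length 8)
Number of bigrams = 8 - 2 + 1 = 7
  Position 0: "yo"
  Position 1: "ou"
  Position 2: "ur"
  Position 3: "rs"
  Position 4: "se"
  Position 5: "el"
  Position 6: "lf"
Bigrams = "yo", "ou", "ur", "rs", "se", "el", "lf"


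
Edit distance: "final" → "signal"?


Word 1: "final" (length 5)
Word 2: "signal" (length 6)
One optimal edit sequence (insert/delete/substitute each cost 1):
  1. substitute 'f' -> 's'  (+1)
  2. keep 'i'
  3. insert 'g'  (+1)
  4. keep 'n'
  5. keep 'a'
  6. keep 'l'
Total edit operations: 2
Edit distance = 2


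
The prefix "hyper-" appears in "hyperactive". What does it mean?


Prefix: hyper-
As in: hyperactive -> hyper- + active
Meaning = over / excessive


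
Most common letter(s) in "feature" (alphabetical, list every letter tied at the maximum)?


Word: "feature"
Letter counts:
  'a': 1
  'e': 2
  'f': 1
  'r': 1
  't': 1
  'u': 1
Maximum count = 2
Most frequent = 'e' (2 times each)


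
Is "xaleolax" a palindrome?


Word: "xaleolax"
Reversed: "xaloelax"
Forward == Backward? xaleolax != xaloelax
Palindrome = No


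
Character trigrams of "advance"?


Word: "advance" (length 7)
Number of trigrams = 7 - 3 + 1 = 5
  Position 0: "adv"
  Position 1: "dva"
  Position 2: "van"
  Position 3: "anc"
  Position 4: "nce"
Trigrams = "adv", "dva", "van", "anc", "nce"


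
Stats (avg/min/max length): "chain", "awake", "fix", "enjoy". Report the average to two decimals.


Lengths: "chain"=5, "awake"=5, "fix"=3, "enjoy"=5
Sum = 18, Count = 4
Average = 18/4 = 4.50
= avg=4.50, min=3, max=5


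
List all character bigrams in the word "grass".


Word: "grass" (length 5)
Number of bigrams = 5 - 2 + 1 = 4
  Position 0: "gr"
  Position 1: "ra"
  Position 2: "as"
  Position 3: "ss"
Bigrams = "gr", "ra", "as", "ss"


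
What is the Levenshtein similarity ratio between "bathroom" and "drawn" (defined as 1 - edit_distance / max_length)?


Word 1: "bathroom" (length 8)
Word 2: "drawn" (length 5)
One optimal edit sequence:
  1. delete 'b'  (+1)
  2. delete 'a'  (+1)
  3. delete 't'  (+1)
  4. substitute 'h' -> 'd'  (+1)
  5. keep 'r'
  6. substitute 'o' -> 'a'  (+1)
  7. substitute 'o' -> 'w'  (+1)
  8. substitute 'm' -> 'n'  (+1)
Edit distance = 7
Max length = max(8, 5) = 8
Similarity = 1 - 7/8
= 0.1250


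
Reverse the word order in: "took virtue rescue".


Original: "took virtue rescue"
Words (1..n): took | virtue | rescue
Reversed (n..1): rescue | virtue | took
Result = "rescue virtue took"


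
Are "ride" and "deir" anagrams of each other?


Word 1: "ride" → sorted: deir
Word 2: "deir" → sorted: deir
Same letters? deir == deir
Anagram = Yes


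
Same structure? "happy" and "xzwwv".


Pattern of "happy": [0, 1, 2, 2, 3]
Pattern of "xzwwv": [0, 1, 2, 2, 3]
Patterns match
Same pattern = Yes


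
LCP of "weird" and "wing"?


Word 1: "weird"
Word 2: "wing"
Comparing from start:
  Pos 0: 'w' == 'w'
  Pos 1: 'e' != 'i' (stop)
LCP = "w" (length 1)


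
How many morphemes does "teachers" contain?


Word: "teachers"
Morphemes: teach / -er / -s
Each morpheme carries meaning
= 3 morphemes


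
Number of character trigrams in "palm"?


Word: "palm" (length 4)
Number of 3-grams = length - 3 + 1 = 4 - 3 + 1
= 2


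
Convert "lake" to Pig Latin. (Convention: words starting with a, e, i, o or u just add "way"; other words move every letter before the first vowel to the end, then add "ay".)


Word: "lake"
Starts with consonant(s) → move to end, add 'ay'
Consonant cluster: "l"
Pig Latin = "akelay"


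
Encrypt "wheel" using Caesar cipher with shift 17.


Word: "wheel"
Shift: 17
Each letter → (letter + shift) mod 26:
  'w' (22) + 17 = 13 → 'n'
  'h' (7) + 17 = 24 → 'y'
  'e' (4) + 17 = 21 → 'v'
  'e' (4) + 17 = 21 → 'v'
  'l' (11) + 17 = 2 → 'c'
Result = "nyvvc"


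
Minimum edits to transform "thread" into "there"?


Word 1: "thread" (length 6)
Word 2: "there" (length 5)
One optimal edit sequence (insert/delete/substitute each cost 1):
  1. keep 't'
  2. keep 'h'
  3. delete 'r'  (+1)
  4. keep 'e'
  5. substitute 'a' -> 'r'  (+1)
  6. substitute 'd' -> 'e'  (+1)
Total edit operations: 3
Edit distance = 3


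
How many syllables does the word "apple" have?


Word: "apple"
Syllable breakdown: ap | ple
Counting: 2 parts
= 2 syllables


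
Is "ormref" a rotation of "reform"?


Word: "reform", Candidate: "ormref"
Method: check if candidate is substring of word+word
"reformreform" contains "ormref"? Yes
Is rotation = Yes


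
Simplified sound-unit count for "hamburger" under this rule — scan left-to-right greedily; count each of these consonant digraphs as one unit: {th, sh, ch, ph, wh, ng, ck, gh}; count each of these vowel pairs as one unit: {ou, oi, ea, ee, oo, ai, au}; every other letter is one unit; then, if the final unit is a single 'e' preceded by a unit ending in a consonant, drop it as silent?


Word: "hamburger" (9 letters)
Left-to-right scan:
  1. 'h' (letter)
  2. 'a' (letter)
  3. 'm' (letter)
  4. 'b' (letter)
  5. 'u' (letter)
  6. 'r' (letter)
  7. 'g' (letter)
  8. 'e' (letter)
  9. 'r' (letter)
Units from scan: 9
Sound units = 9 units


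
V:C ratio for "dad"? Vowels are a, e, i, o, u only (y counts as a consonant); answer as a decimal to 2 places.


Word: "dad"
Vowels (a,e,i,o,u): 1
Consonants: 2
Ratio = 1/2
= 0.50


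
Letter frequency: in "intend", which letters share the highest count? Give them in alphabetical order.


Word: "intend"
Letter counts:
  'd': 1
  'e': 1
  'i': 1
  'n': 2
  't': 1
Maximum count = 2
Most frequent = 'n' (2 times each)


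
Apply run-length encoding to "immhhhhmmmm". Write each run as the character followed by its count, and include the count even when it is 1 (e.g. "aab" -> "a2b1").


String: "immhhhhmmmm"
Scanning for consecutive runs:
  'i' x 1
  'm' x 2
  'h' x 4
  'm' x 4
RLE = "i1m2h4m4"


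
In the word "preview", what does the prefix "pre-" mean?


Prefix: pre-
Example: preview (pre- + view)
Meaning = before


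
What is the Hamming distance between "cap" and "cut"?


Comparing character by character (same length = 3):
  Pos 0: 'c' vs 'c' =
  Pos 1: 'a' vs 'u' !=
  Pos 2: 'p' vs 't' !=
Hamming distance = 2


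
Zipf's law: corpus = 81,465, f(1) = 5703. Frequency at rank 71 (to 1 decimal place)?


Zipf's law: f(r) = f(1) / r
f(1) = 5703
f(71) = 5703 / 71
= 80.3 occurrences


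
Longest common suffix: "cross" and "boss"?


Word 1: "cross"
Word 2: "boss"
Comparing from end:
  Pos -1: 's' == 's'
  Pos -2: 's' == 's'
  Pos -3: 'o' == 'o'
  Pos -4: 'r' != 'b' (stop)
LCS = "oss" (length 3)


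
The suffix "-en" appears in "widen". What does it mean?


Suffix: -en
As in: widen -> wide + -en, with a spelling change
Meaning = to make / become


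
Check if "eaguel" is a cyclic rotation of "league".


Word: "league", Candidate: "eaguel"
Method: check if candidate is substring of word+word
"leagueleague" contains "eaguel"? Yes
Is rotation = Yes


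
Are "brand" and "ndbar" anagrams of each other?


Word 1: "brand" → sorted: abdnr
Word 2: "ndbar" → sorted: abdnr
Same letters? abdnr == abdnr
Anagram = Yes


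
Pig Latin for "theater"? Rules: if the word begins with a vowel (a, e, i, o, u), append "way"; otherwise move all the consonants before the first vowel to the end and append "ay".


Word: "theater"
Starts with consonant(s) → move to end, add 'ay'
Consonant cluster: "th"
Pig Latin = "eaterthay"


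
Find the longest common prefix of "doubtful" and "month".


Word 1: "doubtful"
Word 2: "month"
Comparing from start:
  Pos 0: 'd' != 'm' (stop)
LCP = "" (length 0)


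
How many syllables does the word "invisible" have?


Word: "invisible"
Syllable breakdown: in / vis / i / ble
Counting: 4 parts
= 4 syllables


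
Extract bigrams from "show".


Word: "show" (length 4)
Number of bigrams = 4 - 2 + 1 = 3
  Position 0: "sh"
  Position 1: "ho"
  Position 2: "ow"
Bigrams = "sh", "ho", "ow"


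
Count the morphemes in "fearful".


Word: "fearful"
Morphemes: fear / -ful
Each morpheme carries meaning
= 2 morphemes


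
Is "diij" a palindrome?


Word: "diij"
Reversed: "jiid"
Forward == Backward? diij != jiid
Palindrome = No


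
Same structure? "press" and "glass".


Pattern of "press": [0, 1, 2, 3, 3]
Pattern of "glass": [0, 1, 2, 3, 3]
Patterns match
Same pattern = Yes


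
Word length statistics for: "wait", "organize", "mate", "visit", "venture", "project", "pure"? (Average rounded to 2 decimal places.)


Lengths: "wait"=4, "organize"=8, "mate"=4, "visit"=5, "venture"=7, "project"=7, "pure"=4
Sum = 39, Count = 7
Average = 39/7 = 5.57
= avg=5.57, min=4, max=8


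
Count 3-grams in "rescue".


Word: "rescue" (length 6)
Number of 3-grams = length - 3 + 1 = 6 - 3 + 1
= 4


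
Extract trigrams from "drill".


Word: "drill" (length 5)
Number of trigrams = 5 - 3 + 1 = 3
  Position 0: "dri"
  Position 1: "ril"
  Position 2: "ill"
Trigrams = "dri", "ril", "ill"


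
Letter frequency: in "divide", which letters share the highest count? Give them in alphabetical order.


Word: "divide"
Letter counts:
  'd': 2
  'e': 1
  'i': 2
  'v': 1
Maximum count = 2
Most frequent = 'd', 'i' (2 times each)


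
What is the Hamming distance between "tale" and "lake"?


Comparing character by character (same length = 4):
  Pos 0: 't' vs 'l' !=
  Pos 1: 'a' vs 'a' =
  Pos 2: 'l' vs 'k' !=
  Pos 3: 'e' vs 'e' =
Hamming distance = 2


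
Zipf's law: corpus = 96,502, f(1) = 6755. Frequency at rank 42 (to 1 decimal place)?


Zipf's law: f(r) = f(1) / r
f(1) = 6755
f(42) = 6755 / 42
= 160.8 occurrences


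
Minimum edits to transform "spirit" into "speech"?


Word 1: "spirit" (length 6)
Word 2: "speech" (length 6)
One optimal edit sequence (insert/delete/substitute each cost 1):
  1. keep 's'
  2. keep 'p'
  3. substitute 'i' -> 'e'  (+1)
  4. substitute 'r' -> 'e'  (+1)
  5. substitute 'i' -> 'c'  (+1)
  6. substitute 't' -> 'h'  (+1)
Total edit operations: 4
Edit distance = 4


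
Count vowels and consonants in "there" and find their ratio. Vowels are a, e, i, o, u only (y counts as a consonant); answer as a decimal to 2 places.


Word: "there"
Vowels (a,e,i,o,u): 2
Consonants: 3
Ratio = 2/3
= 0.67


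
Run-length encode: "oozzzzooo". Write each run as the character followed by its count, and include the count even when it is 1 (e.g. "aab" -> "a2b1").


String: "oozzzzooo"
Scanning for consecutive runs:
  'o' x 2
  'z' x 4
  'o' x 3
RLE = "o2z4o3"


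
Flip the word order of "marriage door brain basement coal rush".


Original: "marriage door brain basement coal rush"
Words (1..n): marriage | door | brain | basement | coal | rush
Reversed (n..1): rush | coal | basement | brain | door | marriage
Result = "rush coal basement brain door marriage"


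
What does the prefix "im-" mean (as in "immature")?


Prefix: im-
Example: immature (im- + mature)
Meaning = not / into


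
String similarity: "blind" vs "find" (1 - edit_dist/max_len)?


Word 1: "blind" (length 5)
Word 2: "find" (length 4)
One optimal edit sequence:
  1. delete 'b'  (+1)
  2. substitute 'l' -> 'f'  (+1)
  3. keep 'i'
  4. keep 'n'
  5. keep 'd'
Edit distance = 2
Max length = max(5, 4) = 5
Similarity = 1 - 2/5
= 0.6000


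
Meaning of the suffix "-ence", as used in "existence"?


Suffix: -ence
Example: existence = exist + -ence
Meaning = state of


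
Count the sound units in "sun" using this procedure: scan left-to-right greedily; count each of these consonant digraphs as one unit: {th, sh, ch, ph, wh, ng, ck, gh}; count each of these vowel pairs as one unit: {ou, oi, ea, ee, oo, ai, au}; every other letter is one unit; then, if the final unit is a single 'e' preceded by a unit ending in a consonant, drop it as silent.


Word: "sun" (3 letters)
Left-to-right scan:
  [1] 's' (letter)
  [2] 'u' (letter)
  [3] 'n' (letter)
Units from scan: 3
Sound units = 3 units


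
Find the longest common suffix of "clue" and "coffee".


Word 1: "clue"
Word 2: "coffee"
Comparing from end:
  Pos -1: 'e' == 'e'
  Pos -2: 'u' != 'e' (stop)
LCS = "e" (length 1)


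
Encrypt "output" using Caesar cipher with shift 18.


Word: "output"
Shift: 18
Each letter → (letter + shift) mod 26:
  'o' (14) + 18 = 6 → 'g'
  'u' (20) + 18 = 12 → 'm'
  't' (19) + 18 = 11 → 'l'
  'p' (15) + 18 = 7 → 'h'
  'u' (20) + 18 = 12 → 'm'
  't' (19) + 18 = 11 → 'l'
Result = "gmlhml"


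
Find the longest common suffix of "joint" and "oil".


Word 1: "joint"
Word 2: "oil"
Comparing from end:
  Pos -1: 't' != 'l' (stop)
LCS = "" (length 0)


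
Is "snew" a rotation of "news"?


Word: "news", Candidate: "snew"
Method: check if candidate is substring of word+word
"newsnews" contains "snew"? Yes
Is rotation = Yes


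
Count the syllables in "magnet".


Word: "magnet"
Syllable breakdown: mag / net
Counting: 2 parts
= 2 syllables


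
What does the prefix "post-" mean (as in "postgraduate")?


Prefix: post-
As in: postgraduate -> post- + graduate
Meaning = after


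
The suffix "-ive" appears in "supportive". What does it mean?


Suffix: -ive
Example: supportive = support + -ive
Meaning = tending to


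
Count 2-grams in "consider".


Word: "consider" (length 8)
Number of 2-grams = length - 2 + 1 = 8 - 2 + 1
= 7


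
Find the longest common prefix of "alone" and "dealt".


Word 1: "alone"
Word 2: "dealt"
Comparing from start:
  Pos 0: 'a' != 'd' (stop)
LCP = "" (length 0)


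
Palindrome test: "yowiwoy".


Word: "yowiwoy"
Reversed: "yowiwoy"
Forward == Backward? yowiwoy == yowiwoy
Palindrome = Yes


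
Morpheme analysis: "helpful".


Word: "helpful"
Morphemes: help / -ful
Each morpheme carries meaning
= 2 morphemes


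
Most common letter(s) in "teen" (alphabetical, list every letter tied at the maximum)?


Word: "teen"
Letter counts:
  'e': 2
  'n': 1
  't': 1
Maximum count = 2
Most frequent = 'e' (2 times each)


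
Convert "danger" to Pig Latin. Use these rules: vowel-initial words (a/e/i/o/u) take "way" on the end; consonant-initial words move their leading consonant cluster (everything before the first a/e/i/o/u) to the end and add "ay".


Word: "danger"
Starts with consonant(s) → move to end, add 'ay'
Consonant cluster: "d"
Pig Latin = "angerday"


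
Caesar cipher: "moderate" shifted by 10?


Word: "moderate"
Shift: 10
Each letter → (letter + shift) mod 26:
  'm' (12) + 10 = 22 → 'w'
  'o' (14) + 10 = 24 → 'y'
  'd' (3) + 10 = 13 → 'n'
  'e' (4) + 10 = 14 → 'o'
  'r' (17) + 10 = 1 → 'b'
  'a' (0) + 10 = 10 → 'k'
  't' (19) + 10 = 3 → 'd'
  'e' (4) + 10 = 14 → 'o'
Result = "wynobkdo"


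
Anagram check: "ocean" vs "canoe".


Word 1: "ocean" → sorted: aceno
Word 2: "canoe" → sorted: aceno
Same letters? aceno == aceno
Anagram = Yes


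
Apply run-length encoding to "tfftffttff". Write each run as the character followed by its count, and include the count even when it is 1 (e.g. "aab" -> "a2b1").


String: "tfftffttff"
Scanning for consecutive runs:
  't' x 1
  'f' x 2
  't' x 1
  'f' x 2
  't' x 2
  'f' x 2
RLE = "t1f2t1f2t2f2"


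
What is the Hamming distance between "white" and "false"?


Comparing character by character (same length = 5):
  Pos 0: 'w' vs 'f' !=
  Pos 1: 'h' vs 'a' !=
  Pos 2: 'i' vs 'l' !=
  Pos 3: 't' vs 's' !=
  Pos 4: 'e' vs 'e' =
Hamming distance = 4


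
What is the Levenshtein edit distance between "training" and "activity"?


Word 1: "training" (length 8)
Word 2: "activity" (length 8)
One optimal edit sequence (insert/delete/substitute each cost 1):
  1. substitute 't' -> 'a'  (+1)
  2. substitute 'r' -> 'c'  (+1)
  3. substitute 'a' -> 't'  (+1)
  4. keep 'i'
  5. substitute 'n' -> 'v'  (+1)
  6. keep 'i'
  7. substitute 'n' -> 't'  (+1)
  8. substitute 'g' -> 'y'  (+1)
Total edit operations: 6
Edit distance = 6


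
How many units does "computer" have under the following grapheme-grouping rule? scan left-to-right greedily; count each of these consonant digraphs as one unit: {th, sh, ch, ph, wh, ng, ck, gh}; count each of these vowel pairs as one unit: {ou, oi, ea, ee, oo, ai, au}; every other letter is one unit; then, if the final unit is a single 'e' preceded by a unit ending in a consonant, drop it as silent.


Word: "computer" (8 letters)
Left-to-right scan:
  (1) 'c' (letter)
  (2) 'o' (letter)
  (3) 'm' (letter)
  (4) 'p' (letter)
  (5) 'u' (letter)
  (6) 't' (letter)
  (7) 'e' (letter)
  (8) 'r' (letter)
Units from scan: 8
Sound units = 8 units


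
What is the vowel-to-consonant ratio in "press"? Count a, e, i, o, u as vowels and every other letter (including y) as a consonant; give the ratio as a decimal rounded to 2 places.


Word: "press"
Vowels (a,e,i,o,u): 1
Consonants: 4
Ratio = 1/4
= 0.25


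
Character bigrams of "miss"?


Word: "miss" (length 4)
Number of bigrams = 4 - 2 + 1 = 3
  Position 0: "mi"
  Position 1: "is"
  Position 2: "ss"
Bigrams = "mi", "is", "ss"
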